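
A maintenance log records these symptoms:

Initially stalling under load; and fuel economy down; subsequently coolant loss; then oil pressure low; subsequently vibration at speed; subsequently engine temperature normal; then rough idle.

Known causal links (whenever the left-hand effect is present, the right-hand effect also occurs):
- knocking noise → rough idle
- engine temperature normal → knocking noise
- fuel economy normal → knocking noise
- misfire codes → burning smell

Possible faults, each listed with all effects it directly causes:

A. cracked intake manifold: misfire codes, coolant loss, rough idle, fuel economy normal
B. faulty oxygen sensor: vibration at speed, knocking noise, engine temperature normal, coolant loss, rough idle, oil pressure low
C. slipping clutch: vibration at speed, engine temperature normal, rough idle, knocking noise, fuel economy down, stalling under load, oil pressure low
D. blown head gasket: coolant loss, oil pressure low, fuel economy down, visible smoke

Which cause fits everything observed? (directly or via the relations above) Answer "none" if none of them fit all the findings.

none

Checking each candidate against the observations:
(A) cracked intake manifold — fails on stalling under load, fuel economy down, oil pressure low, vibration at speed, engine temperature normal (predicts fuel economy normal, not fuel economy down)
(B) faulty oxygen sensor — does not account for stalling under load, fuel economy down
(C) slipping clutch — stalling under load +; fuel economy down +; coolant loss -; oil pressure low +; vibration at speed +; engine temperature normal +; rough idle +
(D) blown head gasket — stalling under load -; fuel economy down +; coolant loss +; oil pressure low +; vibration at speed -; engine temperature normal -; rough idle -
None of the listed candidates fits everything.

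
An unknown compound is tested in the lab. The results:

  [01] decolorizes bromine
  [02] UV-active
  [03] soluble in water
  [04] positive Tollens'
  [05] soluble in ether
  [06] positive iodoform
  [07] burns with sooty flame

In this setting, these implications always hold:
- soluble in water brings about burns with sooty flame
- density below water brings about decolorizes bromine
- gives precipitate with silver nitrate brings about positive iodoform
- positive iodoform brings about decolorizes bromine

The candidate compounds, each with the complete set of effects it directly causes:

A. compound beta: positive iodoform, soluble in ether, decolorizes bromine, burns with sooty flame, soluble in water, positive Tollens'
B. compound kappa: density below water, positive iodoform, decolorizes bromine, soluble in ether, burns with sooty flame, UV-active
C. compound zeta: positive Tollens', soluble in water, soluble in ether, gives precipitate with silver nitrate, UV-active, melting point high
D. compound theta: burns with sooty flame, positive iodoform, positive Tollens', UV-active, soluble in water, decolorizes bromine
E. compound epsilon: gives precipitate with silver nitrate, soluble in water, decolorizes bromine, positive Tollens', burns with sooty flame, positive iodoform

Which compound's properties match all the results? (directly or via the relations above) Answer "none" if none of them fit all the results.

C

Checking each candidate against the observations:
(A) compound beta — does not account for UV-active
(B) compound kappa — decolorizes bromine ✓; UV-active ✓; soluble in water ✗; positive Tollens' ✗; soluble in ether ✓; positive iodoform ✓; burns with sooty flame ✓
(C) compound zeta — decolorizes bromine ✓ (through gives precipitate with silver nitrate → positive iodoform → decolorizes bromine); UV-active ✓; soluble in water ✓; positive Tollens' ✓; soluble in ether ✓; positive iodoform ✓ (through gives precipitate with silver nitrate → positive iodoform); burns with sooty flame ✓ (through soluble in water → burns with sooty flame)
(D) compound theta — does not account for soluble in ether
(E) compound epsilon — decolorizes bromine ✓; UV-active ✗; soluble in water ✓; positive Tollens' ✓; soluble in ether ✗; positive iodoform ✓; burns with sooty flame ✓
(C) is the only candidate with no mismatches.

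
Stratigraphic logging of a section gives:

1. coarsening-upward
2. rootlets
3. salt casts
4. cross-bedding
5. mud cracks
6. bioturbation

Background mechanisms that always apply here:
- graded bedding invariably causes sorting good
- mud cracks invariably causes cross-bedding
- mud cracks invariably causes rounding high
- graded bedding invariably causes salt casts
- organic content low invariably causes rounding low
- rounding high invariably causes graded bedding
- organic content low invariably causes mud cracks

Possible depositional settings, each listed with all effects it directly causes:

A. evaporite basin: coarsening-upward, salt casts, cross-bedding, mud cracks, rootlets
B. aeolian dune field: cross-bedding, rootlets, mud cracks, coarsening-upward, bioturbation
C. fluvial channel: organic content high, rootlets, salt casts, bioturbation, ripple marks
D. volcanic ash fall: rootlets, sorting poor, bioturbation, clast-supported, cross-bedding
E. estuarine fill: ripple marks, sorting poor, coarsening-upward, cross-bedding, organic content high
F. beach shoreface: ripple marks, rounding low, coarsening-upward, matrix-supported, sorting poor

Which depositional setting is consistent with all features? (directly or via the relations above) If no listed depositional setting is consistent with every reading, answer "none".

Per-candidate check:
(A) evaporite basin — does not account for bioturbation
(B) aeolian dune field — accounts for every observation (salt casts through mud cracks → rounding high → graded bedding → salt casts)
(C) fluvial channel — coarsening-upward NO; rootlets yes; salt casts yes; cross-bedding NO; mud cracks NO; bioturbation yes
(D) volcanic ash fall — coarsening-upward NO; rootlets yes; salt casts NO; cross-bedding yes; mud cracks NO; bioturbation yes
(E) estuarine fill — does not account for rootlets, salt casts, mud cracks, bioturbation
(F) beach shoreface — coarsening-upward yes; rootlets NO; salt casts NO; cross-bedding NO; mud cracks NO; bioturbation NO
(B) alone accounts for all the evidence.

B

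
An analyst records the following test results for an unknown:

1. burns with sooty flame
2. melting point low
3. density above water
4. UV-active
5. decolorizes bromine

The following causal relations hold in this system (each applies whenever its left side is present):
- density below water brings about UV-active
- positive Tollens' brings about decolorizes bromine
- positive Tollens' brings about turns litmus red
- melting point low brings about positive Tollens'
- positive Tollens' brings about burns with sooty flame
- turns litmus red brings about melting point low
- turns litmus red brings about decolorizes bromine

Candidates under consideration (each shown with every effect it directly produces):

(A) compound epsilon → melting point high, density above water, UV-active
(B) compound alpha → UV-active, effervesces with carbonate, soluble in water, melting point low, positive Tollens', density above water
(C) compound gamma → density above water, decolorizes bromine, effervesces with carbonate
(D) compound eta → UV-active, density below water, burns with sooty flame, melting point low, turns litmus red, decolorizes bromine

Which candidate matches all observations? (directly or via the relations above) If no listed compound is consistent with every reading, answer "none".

Testing each hypothesis:
(A) compound epsilon — burns with sooty flame NO; melting point low NO; density above water yes; UV-active yes; decolorizes bromine NO
(B) compound alpha — burns with sooty flame yes (through positive Tollens' → burns with sooty flame); melting point low yes; density above water yes; UV-active yes; decolorizes bromine yes (through positive Tollens' → decolorizes bromine)
(C) compound gamma — burns with sooty flame NO; melting point low NO; density above water yes; UV-active NO; decolorizes bromine yes
(D) compound eta — fails on density above water (predicts density below water, not density above water)
(B) alone accounts for all the evidence.

B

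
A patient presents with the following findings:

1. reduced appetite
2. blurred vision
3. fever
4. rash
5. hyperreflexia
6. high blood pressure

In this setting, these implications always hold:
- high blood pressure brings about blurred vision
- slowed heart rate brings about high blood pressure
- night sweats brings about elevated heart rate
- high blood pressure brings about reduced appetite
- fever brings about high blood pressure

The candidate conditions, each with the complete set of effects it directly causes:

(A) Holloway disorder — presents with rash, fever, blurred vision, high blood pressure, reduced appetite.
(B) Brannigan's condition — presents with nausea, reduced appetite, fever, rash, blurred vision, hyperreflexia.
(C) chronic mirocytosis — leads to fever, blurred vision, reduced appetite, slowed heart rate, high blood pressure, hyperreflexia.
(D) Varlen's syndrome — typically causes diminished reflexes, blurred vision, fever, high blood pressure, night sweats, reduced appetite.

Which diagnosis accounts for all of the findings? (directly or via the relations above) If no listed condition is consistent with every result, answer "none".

For each candidate, compare predicted effects to what was observed:
(A) Holloway disorder — reduced appetite yes; blurred vision yes; fever yes; rash yes; hyperreflexia NO; high blood pressure yes
(B) Brannigan's condition — reduced appetite yes; blurred vision yes; fever yes; rash yes; hyperreflexia yes; high blood pressure yes (via fever → high blood pressure)
(C) chronic mirocytosis — reduced appetite yes; blurred vision yes; fever yes; rash NO; hyperreflexia yes; high blood pressure yes
(D) Varlen's syndrome — reduced appetite yes; blurred vision yes; fever yes; rash NO; hyperreflexia NO; high blood pressure yes
Only (B) is consistent with every observation.

B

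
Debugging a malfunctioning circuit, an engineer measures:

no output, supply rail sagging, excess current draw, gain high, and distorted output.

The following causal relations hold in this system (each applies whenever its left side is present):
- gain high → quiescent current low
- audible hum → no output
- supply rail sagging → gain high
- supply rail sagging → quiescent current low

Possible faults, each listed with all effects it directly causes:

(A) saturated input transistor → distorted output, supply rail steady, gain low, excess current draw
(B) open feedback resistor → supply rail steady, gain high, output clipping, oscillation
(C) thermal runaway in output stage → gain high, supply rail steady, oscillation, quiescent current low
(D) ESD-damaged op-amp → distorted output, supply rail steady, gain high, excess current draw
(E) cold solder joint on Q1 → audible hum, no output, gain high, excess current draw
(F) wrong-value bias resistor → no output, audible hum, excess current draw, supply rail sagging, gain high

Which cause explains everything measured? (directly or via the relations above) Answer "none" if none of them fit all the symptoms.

For each candidate, compare predicted effects to what was observed:
(A) saturated input transistor — no output -; supply rail sagging -; excess current draw +; gain high -; distorted output +
(B) open feedback resistor — no output -; supply rail sagging -; excess current draw -; gain high +; distorted output -
(C) thermal runaway in output stage — no output -; supply rail sagging -; excess current draw -; gain high +; distorted output -
(D) ESD-damaged op-amp — fails on no output, supply rail sagging (predicts supply rail steady, not supply rail sagging)
(E) cold solder joint on Q1 — no output +; supply rail sagging -; excess current draw +; gain high +; distorted output -
(F) wrong-value bias resistor — no output +; supply rail sagging +; excess current draw +; gain high +; distorted output -
Every candidate fails on at least one observation.

none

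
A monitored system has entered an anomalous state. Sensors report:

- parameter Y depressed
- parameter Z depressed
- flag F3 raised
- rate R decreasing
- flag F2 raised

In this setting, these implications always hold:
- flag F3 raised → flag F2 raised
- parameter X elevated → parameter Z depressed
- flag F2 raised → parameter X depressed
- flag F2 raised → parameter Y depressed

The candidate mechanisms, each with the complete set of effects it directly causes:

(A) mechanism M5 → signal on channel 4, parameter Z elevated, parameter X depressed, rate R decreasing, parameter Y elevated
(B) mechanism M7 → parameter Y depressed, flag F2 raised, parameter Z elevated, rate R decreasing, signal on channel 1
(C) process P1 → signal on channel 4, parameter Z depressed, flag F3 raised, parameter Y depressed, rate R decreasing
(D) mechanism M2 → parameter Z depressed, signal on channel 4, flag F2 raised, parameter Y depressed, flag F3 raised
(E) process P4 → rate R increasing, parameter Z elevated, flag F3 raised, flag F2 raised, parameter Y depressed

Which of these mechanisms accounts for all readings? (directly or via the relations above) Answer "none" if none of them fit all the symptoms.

C

Per-candidate check:
(A) mechanism M5 — parameter Y depressed NO; parameter Z depressed NO; flag F3 raised NO; rate R decreasing yes; flag F2 raised NO
(B) mechanism M7 — parameter Y depressed yes; parameter Z depressed NO; flag F3 raised NO; rate R decreasing yes; flag F2 raised yes
(C) process P1 — parameter Y depressed yes; parameter Z depressed yes; flag F3 raised yes; rate R decreasing yes; flag F2 raised yes (through flag F3 raised → flag F2 raised)
(D) mechanism M2 — does not account for rate R decreasing
(E) process P4 — fails on parameter Z depressed, rate R decreasing (predicts parameter Z elevated, not parameter Z depressed; predicts rate R increasing, not rate R decreasing)
(C) is the only candidate with no mismatches.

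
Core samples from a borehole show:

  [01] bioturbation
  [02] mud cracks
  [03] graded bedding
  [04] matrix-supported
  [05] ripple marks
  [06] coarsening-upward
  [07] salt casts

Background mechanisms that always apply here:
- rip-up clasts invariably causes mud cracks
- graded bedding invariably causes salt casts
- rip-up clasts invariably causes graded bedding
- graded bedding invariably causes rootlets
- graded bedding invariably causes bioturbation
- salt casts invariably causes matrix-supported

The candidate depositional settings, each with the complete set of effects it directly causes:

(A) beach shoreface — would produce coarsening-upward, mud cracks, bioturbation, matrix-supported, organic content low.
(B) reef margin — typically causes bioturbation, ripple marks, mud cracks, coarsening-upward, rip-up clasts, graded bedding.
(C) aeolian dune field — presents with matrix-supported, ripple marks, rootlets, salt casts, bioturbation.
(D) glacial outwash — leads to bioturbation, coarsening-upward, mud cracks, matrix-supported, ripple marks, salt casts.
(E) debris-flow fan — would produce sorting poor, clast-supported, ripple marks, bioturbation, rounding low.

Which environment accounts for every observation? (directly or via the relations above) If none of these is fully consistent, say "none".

B

Testing each hypothesis:
(A) beach shoreface — bioturbation +; mud cracks +; graded bedding -; matrix-supported +; ripple marks -; coarsening-upward +; salt casts -
(B) reef margin — accounts for every observation (matrix-supported via graded bedding → salt casts → matrix-supported)
(C) aeolian dune field — bioturbation +; mud cracks -; graded bedding -; matrix-supported +; ripple marks +; coarsening-upward -; salt casts +
(D) glacial outwash — bioturbation +; mud cracks +; graded bedding -; matrix-supported +; ripple marks +; coarsening-upward +; salt casts +
(E) debris-flow fan — bioturbation +; mud cracks -; graded bedding -; matrix-supported -; ripple marks +; coarsening-upward -; salt casts -
(B) alone accounts for all the evidence.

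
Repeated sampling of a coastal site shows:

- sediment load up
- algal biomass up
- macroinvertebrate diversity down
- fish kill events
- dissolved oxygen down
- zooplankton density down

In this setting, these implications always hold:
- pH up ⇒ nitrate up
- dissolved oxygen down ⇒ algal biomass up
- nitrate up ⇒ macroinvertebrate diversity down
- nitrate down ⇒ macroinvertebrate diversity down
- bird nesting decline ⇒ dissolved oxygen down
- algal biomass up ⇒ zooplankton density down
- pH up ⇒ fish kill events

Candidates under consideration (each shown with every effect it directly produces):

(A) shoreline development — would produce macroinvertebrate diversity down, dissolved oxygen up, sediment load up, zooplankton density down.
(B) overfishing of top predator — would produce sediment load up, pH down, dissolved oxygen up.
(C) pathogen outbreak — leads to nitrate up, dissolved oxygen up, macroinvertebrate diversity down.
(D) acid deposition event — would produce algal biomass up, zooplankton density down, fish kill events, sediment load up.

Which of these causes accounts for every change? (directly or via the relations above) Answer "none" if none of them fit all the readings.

Per-candidate check:
(A) shoreline development — sediment load up yes; algal biomass up NO; macroinvertebrate diversity down yes; fish kill events NO; dissolved oxygen down NO; zooplankton density down yes
(B) overfishing of top predator — sediment load up yes; algal biomass up NO; macroinvertebrate diversity down NO; fish kill events NO; dissolved oxygen down NO; zooplankton density down NO
(C) pathogen outbreak — fails on sediment load up, algal biomass up, fish kill events, dissolved oxygen down, zooplankton density down (predicts dissolved oxygen up, not dissolved oxygen down)
(D) acid deposition event — does not account for macroinvertebrate diversity down, dissolved oxygen down
Every candidate fails on at least one observation.

none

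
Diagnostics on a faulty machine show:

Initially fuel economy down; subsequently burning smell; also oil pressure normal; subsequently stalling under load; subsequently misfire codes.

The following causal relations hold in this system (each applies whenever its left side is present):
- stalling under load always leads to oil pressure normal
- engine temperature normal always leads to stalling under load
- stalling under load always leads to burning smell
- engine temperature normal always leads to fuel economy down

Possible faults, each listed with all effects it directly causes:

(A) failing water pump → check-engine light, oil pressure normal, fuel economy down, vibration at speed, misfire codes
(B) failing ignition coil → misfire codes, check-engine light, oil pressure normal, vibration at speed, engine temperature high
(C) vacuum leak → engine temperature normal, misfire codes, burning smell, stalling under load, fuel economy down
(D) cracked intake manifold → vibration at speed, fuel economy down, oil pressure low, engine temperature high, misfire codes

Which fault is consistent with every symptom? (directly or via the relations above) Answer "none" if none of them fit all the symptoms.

Checking each candidate against the observations:
(A) failing water pump — does not account for burning smell, stalling under load
(B) failing ignition coil — does not account for fuel economy down, burning smell, stalling under load
(C) vacuum leak — fuel economy down ✓; burning smell ✓; oil pressure normal ✓ (through stalling under load → oil pressure normal); stalling under load ✓; misfire codes ✓
(D) cracked intake manifold — fuel economy down ✓; burning smell ✗; oil pressure normal ✗; stalling under load ✗; misfire codes ✓
(C) is the only candidate with no mismatches.

C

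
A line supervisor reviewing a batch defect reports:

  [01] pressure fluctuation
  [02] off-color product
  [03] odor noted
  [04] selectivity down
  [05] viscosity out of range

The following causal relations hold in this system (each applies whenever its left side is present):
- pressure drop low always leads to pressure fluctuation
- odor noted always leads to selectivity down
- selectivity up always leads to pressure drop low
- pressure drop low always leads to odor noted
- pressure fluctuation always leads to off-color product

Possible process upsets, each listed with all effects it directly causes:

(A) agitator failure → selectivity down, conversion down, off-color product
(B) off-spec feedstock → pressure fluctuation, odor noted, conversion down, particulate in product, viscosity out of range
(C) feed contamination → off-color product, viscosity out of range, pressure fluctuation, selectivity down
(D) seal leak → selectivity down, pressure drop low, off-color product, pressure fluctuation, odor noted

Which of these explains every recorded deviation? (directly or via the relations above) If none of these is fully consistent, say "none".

B

For each candidate, compare predicted effects to what was observed:
(A) agitator failure — pressure fluctuation ✗; off-color product ✓; odor noted ✗; selectivity down ✓; viscosity out of range ✗
(B) off-spec feedstock — accounts for every observation (off-color product via pressure fluctuation → off-color product)
(C) feed contamination — pressure fluctuation ✓; off-color product ✓; odor noted ✗; selectivity down ✓; viscosity out of range ✓
(D) seal leak — pressure fluctuation ✓; off-color product ✓; odor noted ✓; selectivity down ✓; viscosity out of range ✗
(B) alone accounts for all the evidence.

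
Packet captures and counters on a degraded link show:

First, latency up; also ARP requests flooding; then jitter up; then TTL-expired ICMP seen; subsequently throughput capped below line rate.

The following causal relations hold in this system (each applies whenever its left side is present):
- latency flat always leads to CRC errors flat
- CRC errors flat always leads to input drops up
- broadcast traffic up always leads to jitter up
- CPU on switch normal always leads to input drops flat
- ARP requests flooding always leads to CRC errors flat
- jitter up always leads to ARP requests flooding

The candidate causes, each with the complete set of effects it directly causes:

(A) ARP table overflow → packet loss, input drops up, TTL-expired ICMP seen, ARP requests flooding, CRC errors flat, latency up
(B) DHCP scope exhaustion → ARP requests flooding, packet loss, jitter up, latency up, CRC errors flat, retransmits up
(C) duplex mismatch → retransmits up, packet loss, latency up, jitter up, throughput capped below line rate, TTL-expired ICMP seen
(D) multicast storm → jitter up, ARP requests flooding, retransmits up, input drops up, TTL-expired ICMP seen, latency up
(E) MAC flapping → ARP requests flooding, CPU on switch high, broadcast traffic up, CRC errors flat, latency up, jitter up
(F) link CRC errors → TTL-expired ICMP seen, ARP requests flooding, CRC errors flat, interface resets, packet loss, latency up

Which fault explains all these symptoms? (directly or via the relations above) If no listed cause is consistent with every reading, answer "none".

C

Per-candidate check:
(A) ARP table overflow — does not account for jitter up, throughput capped below line rate
(B) DHCP scope exhaustion — latency up yes; ARP requests flooding yes; jitter up yes; TTL-expired ICMP seen NO; throughput capped below line rate NO
(C) duplex mismatch — accounts for every observation (ARP requests flooding by jitter up → ARP requests flooding)
(D) multicast storm — does not account for throughput capped below line rate
(E) MAC flapping — does not account for TTL-expired ICMP seen, throughput capped below line rate
(F) link CRC errors — latency up yes; ARP requests flooding yes; jitter up NO; TTL-expired ICMP seen yes; throughput capped below line rate NO
Only (C) is consistent with every observation.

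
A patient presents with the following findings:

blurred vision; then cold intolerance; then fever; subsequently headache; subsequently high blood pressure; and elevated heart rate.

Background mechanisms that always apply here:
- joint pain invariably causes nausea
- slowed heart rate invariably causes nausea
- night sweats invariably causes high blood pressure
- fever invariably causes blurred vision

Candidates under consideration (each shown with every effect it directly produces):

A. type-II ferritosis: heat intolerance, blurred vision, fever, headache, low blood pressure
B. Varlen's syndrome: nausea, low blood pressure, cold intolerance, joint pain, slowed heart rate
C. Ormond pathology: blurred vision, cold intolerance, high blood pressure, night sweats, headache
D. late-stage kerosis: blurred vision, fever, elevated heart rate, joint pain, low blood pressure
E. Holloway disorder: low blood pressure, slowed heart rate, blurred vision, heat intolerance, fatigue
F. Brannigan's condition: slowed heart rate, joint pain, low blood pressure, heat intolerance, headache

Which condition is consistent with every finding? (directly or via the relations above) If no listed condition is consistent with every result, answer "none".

For each candidate, compare predicted effects to what was observed:
(A) type-II ferritosis — fails on cold intolerance, high blood pressure, elevated heart rate (predicts heat intolerance, not cold intolerance; predicts low blood pressure, not high blood pressure)
(B) Varlen's syndrome — blurred vision -; cold intolerance +; fever -; headache -; high blood pressure -; elevated heart rate -
(C) Ormond pathology — does not account for fever, elevated heart rate
(D) late-stage kerosis — blurred vision +; cold intolerance -; fever +; headache -; high blood pressure -; elevated heart rate +
(E) Holloway disorder — blurred vision +; cold intolerance -; fever -; headache -; high blood pressure -; elevated heart rate -
(F) Brannigan's condition — fails on blurred vision, cold intolerance, fever, high blood pressure, elevated heart rate (predicts heat intolerance, not cold intolerance; predicts low blood pressure, not high blood pressure; predicts slowed heart rate, not elevated heart rate)
No candidate is consistent with all observations.

none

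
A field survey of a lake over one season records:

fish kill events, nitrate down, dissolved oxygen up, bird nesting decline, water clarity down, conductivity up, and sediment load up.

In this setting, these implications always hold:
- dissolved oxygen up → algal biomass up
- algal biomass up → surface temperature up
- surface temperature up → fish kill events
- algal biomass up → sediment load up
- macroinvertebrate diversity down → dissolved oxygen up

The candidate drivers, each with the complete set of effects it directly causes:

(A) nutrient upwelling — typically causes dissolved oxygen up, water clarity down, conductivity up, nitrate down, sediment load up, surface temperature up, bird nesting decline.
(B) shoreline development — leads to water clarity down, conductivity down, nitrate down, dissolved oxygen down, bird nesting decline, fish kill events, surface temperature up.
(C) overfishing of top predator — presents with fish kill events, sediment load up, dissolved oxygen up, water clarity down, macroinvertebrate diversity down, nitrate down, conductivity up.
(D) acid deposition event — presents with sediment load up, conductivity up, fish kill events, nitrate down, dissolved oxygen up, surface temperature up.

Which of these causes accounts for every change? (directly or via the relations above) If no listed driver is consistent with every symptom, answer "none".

Checking each candidate against the observations:
(A) nutrient upwelling — accounts for every observation (fish kill events by surface temperature up → fish kill events)
(B) shoreline development — fails on dissolved oxygen up, conductivity up, sediment load up (predicts dissolved oxygen down, not dissolved oxygen up; predicts conductivity down, not conductivity up)
(C) overfishing of top predator — fish kill events yes; nitrate down yes; dissolved oxygen up yes; bird nesting decline NO; water clarity down yes; conductivity up yes; sediment load up yes
(D) acid deposition event — fish kill events yes; nitrate down yes; dissolved oxygen up yes; bird nesting decline NO; water clarity down NO; conductivity up yes; sediment load up yes
(A) is the only candidate with no mismatches.

A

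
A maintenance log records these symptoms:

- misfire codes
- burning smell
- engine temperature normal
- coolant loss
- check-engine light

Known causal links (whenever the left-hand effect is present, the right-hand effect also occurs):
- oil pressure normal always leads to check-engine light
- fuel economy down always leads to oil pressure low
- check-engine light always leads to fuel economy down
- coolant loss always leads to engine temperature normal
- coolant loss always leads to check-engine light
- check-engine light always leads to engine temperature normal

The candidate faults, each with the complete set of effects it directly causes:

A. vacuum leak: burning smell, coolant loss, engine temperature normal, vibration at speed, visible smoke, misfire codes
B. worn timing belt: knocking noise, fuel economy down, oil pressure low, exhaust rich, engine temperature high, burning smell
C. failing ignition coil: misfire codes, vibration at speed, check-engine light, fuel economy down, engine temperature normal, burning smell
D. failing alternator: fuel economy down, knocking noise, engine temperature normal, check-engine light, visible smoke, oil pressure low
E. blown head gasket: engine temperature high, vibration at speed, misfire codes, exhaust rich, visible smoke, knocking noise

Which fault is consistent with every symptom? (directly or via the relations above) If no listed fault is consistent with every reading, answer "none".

A

For each candidate, compare predicted effects to what was observed:
(A) vacuum leak — accounts for every observation (check-engine light by coolant loss → check-engine light)
(B) worn timing belt — misfire codes miss; burning smell match; engine temperature normal miss; coolant loss miss; check-engine light miss
(C) failing ignition coil — does not account for coolant loss
(D) failing alternator — misfire codes miss; burning smell miss; engine temperature normal match; coolant loss miss; check-engine light match
(E) blown head gasket — misfire codes match; burning smell miss; engine temperature normal miss; coolant loss miss; check-engine light miss
(A) is the only candidate with no mismatches.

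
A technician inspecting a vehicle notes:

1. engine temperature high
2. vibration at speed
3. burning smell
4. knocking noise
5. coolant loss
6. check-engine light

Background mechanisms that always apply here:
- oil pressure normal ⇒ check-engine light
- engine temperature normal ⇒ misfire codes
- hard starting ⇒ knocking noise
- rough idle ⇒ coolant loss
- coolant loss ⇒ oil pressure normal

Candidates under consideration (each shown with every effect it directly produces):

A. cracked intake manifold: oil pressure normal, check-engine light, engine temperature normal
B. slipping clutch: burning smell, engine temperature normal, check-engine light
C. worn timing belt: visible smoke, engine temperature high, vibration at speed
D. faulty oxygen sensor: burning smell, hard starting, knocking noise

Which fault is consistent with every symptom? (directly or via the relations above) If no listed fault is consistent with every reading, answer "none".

Checking each candidate against the observations:
(A) cracked intake manifold — fails on engine temperature high, vibration at speed, burning smell, knocking noise, coolant loss (predicts engine temperature normal, not engine temperature high)
(B) slipping clutch — engine temperature high NO; vibration at speed NO; burning smell yes; knocking noise NO; coolant loss NO; check-engine light yes
(C) worn timing belt — engine temperature high yes; vibration at speed yes; burning smell NO; knocking noise NO; coolant loss NO; check-engine light NO
(D) faulty oxygen sensor — engine temperature high NO; vibration at speed NO; burning smell yes; knocking noise yes; coolant loss NO; check-engine light NO
Every candidate fails on at least one observation.

none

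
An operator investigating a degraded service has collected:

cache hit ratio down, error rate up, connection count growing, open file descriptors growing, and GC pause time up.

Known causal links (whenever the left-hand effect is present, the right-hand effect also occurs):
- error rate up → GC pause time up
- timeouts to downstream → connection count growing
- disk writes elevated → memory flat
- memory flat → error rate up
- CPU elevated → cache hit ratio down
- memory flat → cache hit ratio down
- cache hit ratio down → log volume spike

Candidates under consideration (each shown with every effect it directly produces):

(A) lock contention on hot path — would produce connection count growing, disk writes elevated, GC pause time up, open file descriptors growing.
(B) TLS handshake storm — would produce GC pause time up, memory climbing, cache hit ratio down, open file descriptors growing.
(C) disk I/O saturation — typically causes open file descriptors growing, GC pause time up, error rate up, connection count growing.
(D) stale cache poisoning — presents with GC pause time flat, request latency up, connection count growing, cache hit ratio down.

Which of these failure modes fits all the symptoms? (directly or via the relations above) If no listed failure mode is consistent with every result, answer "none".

A

Per-candidate check:
(A) lock contention on hot path — accounts for every observation (cache hit ratio down by disk writes elevated → memory flat → cache hit ratio down)
(B) TLS handshake storm — cache hit ratio down match; error rate up miss; connection count growing miss; open file descriptors growing match; GC pause time up match
(C) disk I/O saturation — does not account for cache hit ratio down
(D) stale cache poisoning — cache hit ratio down match; error rate up miss; connection count growing match; open file descriptors growing miss; GC pause time up miss
(A) is the only candidate with no mismatches.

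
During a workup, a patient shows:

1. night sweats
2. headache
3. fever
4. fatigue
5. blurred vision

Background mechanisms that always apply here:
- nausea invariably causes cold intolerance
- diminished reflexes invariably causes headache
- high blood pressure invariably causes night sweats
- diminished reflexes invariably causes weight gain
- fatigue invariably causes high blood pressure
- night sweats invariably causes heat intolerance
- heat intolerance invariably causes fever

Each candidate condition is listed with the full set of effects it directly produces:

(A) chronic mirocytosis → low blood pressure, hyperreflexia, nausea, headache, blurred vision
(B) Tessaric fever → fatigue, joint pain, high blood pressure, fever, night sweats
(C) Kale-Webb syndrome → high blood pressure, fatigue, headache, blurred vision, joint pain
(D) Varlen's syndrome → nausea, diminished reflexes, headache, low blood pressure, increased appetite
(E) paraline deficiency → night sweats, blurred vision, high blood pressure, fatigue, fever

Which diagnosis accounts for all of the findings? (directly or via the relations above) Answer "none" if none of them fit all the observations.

C

For each candidate, compare predicted effects to what was observed:
(A) chronic mirocytosis — night sweats -; headache +; fever -; fatigue -; blurred vision +
(B) Tessaric fever — does not account for headache, blurred vision
(C) Kale-Webb syndrome — night sweats + (through high blood pressure → night sweats); headache +; fever + (through high blood pressure → night sweats → heat intolerance → fever); fatigue +; blurred vision +
(D) Varlen's syndrome — does not account for night sweats, fever, fatigue, blurred vision
(E) paraline deficiency — night sweats +; headache -; fever +; fatigue +; blurred vision +
(C) is the only candidate with no mismatches.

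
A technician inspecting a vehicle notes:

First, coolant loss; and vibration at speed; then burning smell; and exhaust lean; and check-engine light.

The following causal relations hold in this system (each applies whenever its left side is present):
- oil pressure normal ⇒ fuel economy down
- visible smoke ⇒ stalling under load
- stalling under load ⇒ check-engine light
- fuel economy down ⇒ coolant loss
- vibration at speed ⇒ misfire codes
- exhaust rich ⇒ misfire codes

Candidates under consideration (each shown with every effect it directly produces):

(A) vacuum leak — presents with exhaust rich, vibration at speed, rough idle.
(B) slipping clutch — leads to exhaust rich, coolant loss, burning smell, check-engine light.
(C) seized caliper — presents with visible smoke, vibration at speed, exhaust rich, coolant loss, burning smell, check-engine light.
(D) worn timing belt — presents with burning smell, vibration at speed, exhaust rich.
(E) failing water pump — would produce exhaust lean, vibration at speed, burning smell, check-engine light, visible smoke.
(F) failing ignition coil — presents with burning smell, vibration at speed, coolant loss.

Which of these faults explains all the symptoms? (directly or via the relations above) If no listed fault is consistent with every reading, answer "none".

none

Per-candidate check:
(A) vacuum leak — coolant loss -; vibration at speed +; burning smell -; exhaust lean -; check-engine light -
(B) slipping clutch — fails on vibration at speed, exhaust lean (predicts exhaust rich, not exhaust lean)
(C) seized caliper — coolant loss +; vibration at speed +; burning smell +; exhaust lean -; check-engine light +
(D) worn timing belt — fails on coolant loss, exhaust lean, check-engine light (predicts exhaust rich, not exhaust lean)
(E) failing water pump — coolant loss -; vibration at speed +; burning smell +; exhaust lean +; check-engine light +
(F) failing ignition coil — coolant loss +; vibration at speed +; burning smell +; exhaust lean -; check-engine light -
Every candidate fails on at least one observation.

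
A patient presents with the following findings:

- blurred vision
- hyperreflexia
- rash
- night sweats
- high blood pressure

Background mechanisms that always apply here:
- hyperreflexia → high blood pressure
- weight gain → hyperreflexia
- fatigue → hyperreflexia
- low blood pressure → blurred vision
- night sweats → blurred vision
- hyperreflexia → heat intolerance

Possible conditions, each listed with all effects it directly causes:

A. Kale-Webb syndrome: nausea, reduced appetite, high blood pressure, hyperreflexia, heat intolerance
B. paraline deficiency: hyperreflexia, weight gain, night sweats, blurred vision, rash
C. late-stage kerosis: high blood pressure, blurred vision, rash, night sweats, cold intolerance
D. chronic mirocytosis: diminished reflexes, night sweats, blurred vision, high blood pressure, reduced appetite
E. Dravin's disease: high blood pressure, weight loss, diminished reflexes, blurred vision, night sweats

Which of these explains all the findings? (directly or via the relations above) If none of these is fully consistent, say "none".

Testing each hypothesis:
(A) Kale-Webb syndrome — does not account for blurred vision, rash, night sweats
(B) paraline deficiency — blurred vision ✓; hyperreflexia ✓; rash ✓; night sweats ✓; high blood pressure ✓ (via hyperreflexia → high blood pressure)
(C) late-stage kerosis — does not account for hyperreflexia
(D) chronic mirocytosis — fails on hyperreflexia, rash (predicts diminished reflexes, not hyperreflexia)
(E) Dravin's disease — blurred vision ✓; hyperreflexia ✗; rash ✗; night sweats ✓; high blood pressure ✓
(B) is the only candidate with no mismatches.

B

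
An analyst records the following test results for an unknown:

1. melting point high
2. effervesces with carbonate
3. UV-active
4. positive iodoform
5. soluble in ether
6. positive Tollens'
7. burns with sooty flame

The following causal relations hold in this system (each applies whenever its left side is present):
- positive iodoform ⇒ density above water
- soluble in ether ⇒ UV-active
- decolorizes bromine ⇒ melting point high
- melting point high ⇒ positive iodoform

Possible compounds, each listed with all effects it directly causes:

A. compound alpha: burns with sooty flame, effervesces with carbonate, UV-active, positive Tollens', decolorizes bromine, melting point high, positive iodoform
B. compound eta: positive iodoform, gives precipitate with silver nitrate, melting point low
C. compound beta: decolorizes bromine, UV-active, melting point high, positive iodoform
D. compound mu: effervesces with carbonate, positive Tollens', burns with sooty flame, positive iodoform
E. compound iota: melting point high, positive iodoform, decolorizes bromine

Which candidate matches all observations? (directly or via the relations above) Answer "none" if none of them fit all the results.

none

Testing each hypothesis:
(A) compound alpha — melting point high +; effervesces with carbonate +; UV-active +; positive iodoform +; soluble in ether -; positive Tollens' +; burns with sooty flame +
(B) compound eta — melting point high -; effervesces with carbonate -; UV-active -; positive iodoform +; soluble in ether -; positive Tollens' -; burns with sooty flame -
(C) compound beta — melting point high +; effervesces with carbonate -; UV-active +; positive iodoform +; soluble in ether -; positive Tollens' -; burns with sooty flame -
(D) compound mu — melting point high -; effervesces with carbonate +; UV-active -; positive iodoform +; soluble in ether -; positive Tollens' +; burns with sooty flame +
(E) compound iota — does not account for effervesces with carbonate, UV-active, soluble in ether, positive Tollens', burns with sooty flame
No candidate is consistent with all observations.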